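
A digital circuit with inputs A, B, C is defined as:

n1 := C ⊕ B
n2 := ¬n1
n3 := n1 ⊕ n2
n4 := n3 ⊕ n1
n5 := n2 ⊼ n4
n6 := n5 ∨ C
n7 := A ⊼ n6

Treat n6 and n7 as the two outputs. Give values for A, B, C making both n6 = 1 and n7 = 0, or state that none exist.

Check with A=1, B=1, C=0:
n1 = C ⊕ B = 0 ⊕ 1 = 1
n2 = ¬n1 = ¬1 = 0
n3 = n1 ⊕ n2 = 1 ⊕ 0 = 1
n4 = n3 ⊕ n1 = 1 ⊕ 1 = 0
n5 = n2 ⊼ n4 = 0 ⊼ 0 = 1
n6 = n5 ∨ C = 1 ∨ 0 = 1
n7 = A ⊼ n6 = 1 ⊼ 1 = 0
So n6 = 1 and n7 = 0.

A=1, B=1, C=0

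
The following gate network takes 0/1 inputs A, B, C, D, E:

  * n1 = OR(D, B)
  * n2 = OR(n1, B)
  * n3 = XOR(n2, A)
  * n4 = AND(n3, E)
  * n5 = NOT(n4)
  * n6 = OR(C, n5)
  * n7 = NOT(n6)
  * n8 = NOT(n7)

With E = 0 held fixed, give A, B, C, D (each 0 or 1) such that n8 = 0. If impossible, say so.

With E = 0 fixed, none of the 16 settings of A, B, C, D give n8 = 0.
For example, with A=0, B=1, C=1, D=0:
n1 = OR(D, B) = OR(0, 1) = 1
n2 = OR(n1, B) = OR(1, 1) = 1
n3 = XOR(n2, A) = XOR(1, 0) = 1
n4 = AND(n3, E) = AND(1, 0) = 0
n5 = NOT(n4) = NOT 0 = 1
n6 = OR(C, n5) = OR(1, 1) = 1
n7 = NOT(n6) = NOT 1 = 0
n8 = NOT(n7) = NOT 0 = 1
giving n8 = 1 ≠ 0.

no solution exists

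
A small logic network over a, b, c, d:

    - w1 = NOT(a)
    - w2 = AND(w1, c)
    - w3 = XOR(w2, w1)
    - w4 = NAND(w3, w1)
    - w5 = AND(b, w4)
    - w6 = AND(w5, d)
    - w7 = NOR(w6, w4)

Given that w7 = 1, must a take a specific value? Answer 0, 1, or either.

w7 = NOR(w6, w4) must be 1, so both w6 = 0 and w4 = 0.
w6 = AND(w5, d) must be 0, so at least one of w5, d is 0.
Every assignment with w7 = 1 has a = 0; there are 4 such assignment(s).
  a=0, b=0, c=0, d=0
  a=0, b=0, c=0, d=1
  a=0, b=1, c=0, d=0
  a=0, b=1, c=0, d=1

0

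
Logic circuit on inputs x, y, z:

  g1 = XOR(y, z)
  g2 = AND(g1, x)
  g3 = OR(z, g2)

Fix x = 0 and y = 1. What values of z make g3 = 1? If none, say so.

z=1

Check with x = 0 and y = 1 and z=1:
g1 = XOR(y, z) = XOR(1, 1) = 0
g2 = AND(g1, x) = AND(0, 0) = 0
g3 = OR(z, g2) = OR(1, 0) = 1
So g3 = 1.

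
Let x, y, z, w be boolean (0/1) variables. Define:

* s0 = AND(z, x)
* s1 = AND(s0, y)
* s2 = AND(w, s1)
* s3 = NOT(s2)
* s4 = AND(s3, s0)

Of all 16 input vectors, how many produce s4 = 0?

13

s4 = AND(s3, s0) must be 0, so at least one of s3, s0 is 0.
Enumerating the 16 input combinations, 13 give s4 = 0 and 3 give s4 = 1.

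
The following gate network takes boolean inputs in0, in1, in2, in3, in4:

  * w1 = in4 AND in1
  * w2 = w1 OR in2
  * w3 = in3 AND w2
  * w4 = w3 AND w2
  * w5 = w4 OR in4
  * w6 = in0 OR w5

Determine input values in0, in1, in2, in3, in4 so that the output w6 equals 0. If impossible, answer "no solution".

in0=0, in1=1, in2=1, in3=0, in4=0

w6 = in0 OR w5 must be 0, so both in0 = 0 and w5 = 0.
w5 = w4 OR in4 must be 0, so both w4 = 0 and in4 = 0.
Check with in0=0, in1=1, in2=1, in3=0, in4=0:
w1 = in4 AND in1 = 0 AND 1 = 0
w2 = w1 OR in2 = 0 OR 1 = 1
w3 = in3 AND w2 = 0 AND 1 = 0
w4 = w3 AND w2 = 0 AND 1 = 0
w5 = w4 OR in4 = 0 OR 0 = 0
w6 = in0 OR w5 = 0 OR 0 = 0
So w6 = 0 as required.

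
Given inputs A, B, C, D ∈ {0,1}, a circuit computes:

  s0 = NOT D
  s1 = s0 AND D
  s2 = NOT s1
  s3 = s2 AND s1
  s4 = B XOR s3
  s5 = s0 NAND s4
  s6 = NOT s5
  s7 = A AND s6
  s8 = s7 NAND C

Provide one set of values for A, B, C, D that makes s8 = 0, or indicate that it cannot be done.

s8 = s7 NAND C must be 0, so both s7 = 1 and C = 1.
Check with A=1 B=1 C=1 D=0:
s0 = NOT D = NOT 0 = 1
s1 = s0 AND D = 1 AND 0 = 0
s2 = NOT s1 = NOT 0 = 1
s3 = s2 AND s1 = 1 AND 0 = 0
s4 = B XOR s3 = 1 XOR 0 = 1
s5 = s0 NAND s4 = 1 NAND 1 = 0
s6 = NOT s5 = NOT 0 = 1
s7 = A AND s6 = 1 AND 1 = 1
s8 = s7 NAND C = 1 NAND 1 = 0
So s8 = 0 as required.

A=1 B=1 C=1 D=0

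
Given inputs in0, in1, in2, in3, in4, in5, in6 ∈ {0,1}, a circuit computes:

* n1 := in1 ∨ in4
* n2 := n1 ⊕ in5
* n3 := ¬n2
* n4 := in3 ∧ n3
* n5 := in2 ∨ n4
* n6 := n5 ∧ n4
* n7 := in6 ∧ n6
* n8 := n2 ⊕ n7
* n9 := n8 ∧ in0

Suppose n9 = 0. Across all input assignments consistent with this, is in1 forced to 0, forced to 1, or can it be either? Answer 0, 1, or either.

either

Both values of in1 occur among assignments with n9 = 0:
  in1=0: in0=0, in1=0, in2=0, in3=0, in4=0, in5=0, in6=0
  in1=1: in0=0, in1=1, in2=0, in3=0, in4=0, in5=0, in6=0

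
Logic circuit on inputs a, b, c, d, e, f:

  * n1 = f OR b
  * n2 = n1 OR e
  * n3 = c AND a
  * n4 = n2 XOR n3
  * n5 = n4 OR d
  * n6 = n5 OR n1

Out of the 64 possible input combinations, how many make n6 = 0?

n6 = n5 OR n1 must be 0, so both n5 = 0 and n1 = 0.
n5 = n4 OR d must be 0, so both n4 = 0 and d = 0.
n1 = f OR b must be 0, so both f = 0 and b = 0.
Satisfying assignments:
  a=0, b=0, c=0, d=0, e=0, f=0
  a=0, b=0, c=1, d=0, e=0, f=0
  a=1, b=0, c=0, d=0, e=0, f=0
  a=1, b=0, c=1, d=0, e=1, f=0

4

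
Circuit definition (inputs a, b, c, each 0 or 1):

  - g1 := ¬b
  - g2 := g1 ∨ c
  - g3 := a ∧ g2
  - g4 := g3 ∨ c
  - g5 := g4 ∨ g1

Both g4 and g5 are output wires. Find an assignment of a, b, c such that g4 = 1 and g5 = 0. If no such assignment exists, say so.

no solution exists

Across all 8 input combinations, none give both g4 = 1 and g5 = 0.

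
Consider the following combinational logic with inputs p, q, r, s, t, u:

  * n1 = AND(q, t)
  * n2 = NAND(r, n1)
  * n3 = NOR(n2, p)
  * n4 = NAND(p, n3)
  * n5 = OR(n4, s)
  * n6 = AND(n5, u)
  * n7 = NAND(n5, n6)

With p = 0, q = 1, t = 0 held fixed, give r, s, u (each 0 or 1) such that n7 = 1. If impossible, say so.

Check with p = 0, q = 1, t = 0 and r=1, s=1, u=0:
n1 = AND(q, t) = AND(1, 0) = 0
n2 = NAND(r, n1) = NAND(1, 0) = 1
n3 = NOR(n2, p) = NOR(1, 0) = 0
n4 = NAND(p, n3) = NAND(0, 0) = 1
n5 = OR(n4, s) = OR(1, 1) = 1
n6 = AND(n5, u) = AND(1, 0) = 0
n7 = NAND(n5, n6) = NAND(1, 0) = 1
So n7 = 1.

r=1 s=1 u=0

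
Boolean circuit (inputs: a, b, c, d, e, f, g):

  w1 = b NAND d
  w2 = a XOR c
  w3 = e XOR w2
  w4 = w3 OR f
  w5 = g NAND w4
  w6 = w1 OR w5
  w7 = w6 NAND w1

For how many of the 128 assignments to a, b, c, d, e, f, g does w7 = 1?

32

w7 = w6 NAND w1 must be 1, so at least one of w6, w1 is 0.
Enumerating the 128 input combinations, 32 give w7 = 1 and 96 give w7 = 0.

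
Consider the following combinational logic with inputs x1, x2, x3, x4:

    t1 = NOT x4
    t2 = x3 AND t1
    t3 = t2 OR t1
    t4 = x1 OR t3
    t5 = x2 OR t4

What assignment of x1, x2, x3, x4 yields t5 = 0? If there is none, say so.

x1=0, x2=0, x3=0, x4=1

t5 = x2 OR t4 must be 0, so both x2 = 0 and t4 = 0.
Check with x1=0, x2=0, x3=0, x4=1:
t1 = NOT x4 = NOT 1 = 0
t2 = x3 AND t1 = 0 AND 0 = 0
t3 = t2 OR t1 = 0 OR 0 = 0
t4 = x1 OR t3 = 0 OR 0 = 0
t5 = x2 OR t4 = 0 OR 0 = 0
So t5 = 0 as required.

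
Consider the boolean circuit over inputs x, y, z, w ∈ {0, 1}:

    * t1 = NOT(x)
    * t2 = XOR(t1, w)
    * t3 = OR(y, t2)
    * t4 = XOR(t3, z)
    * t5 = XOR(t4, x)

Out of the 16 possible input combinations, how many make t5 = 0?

8

t5 = XOR(t4, x) must be 0, so t4 and x are equal.
Enumerating the 16 input combinations, 8 give t5 = 0 and 8 give t5 = 1.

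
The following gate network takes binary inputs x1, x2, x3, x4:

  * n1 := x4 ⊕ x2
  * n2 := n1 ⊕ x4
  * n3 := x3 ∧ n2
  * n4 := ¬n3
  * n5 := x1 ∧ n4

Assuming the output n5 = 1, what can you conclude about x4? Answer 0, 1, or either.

either

Both values of x4 occur among assignments with n5 = 1:
  x4=0: x1=1, x2=0, x3=0, x4=0
  x4=1: x1=1, x2=0, x3=0, x4=1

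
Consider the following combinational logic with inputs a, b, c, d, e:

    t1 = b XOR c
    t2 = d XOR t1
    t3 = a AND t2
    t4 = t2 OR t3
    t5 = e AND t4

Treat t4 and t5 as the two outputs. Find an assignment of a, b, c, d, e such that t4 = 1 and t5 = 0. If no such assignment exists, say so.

Check with a=1, b=1, c=0, d=0, e=0:
t1 = b XOR c = 1 XOR 0 = 1
t2 = d XOR t1 = 0 XOR 1 = 1
t3 = a AND t2 = 1 AND 1 = 1
t4 = t2 OR t3 = 1 OR 1 = 1
t5 = e AND t4 = 0 AND 1 = 0
So t4 = 1 and t5 = 0.

a=1, b=1, c=0, d=0, e=0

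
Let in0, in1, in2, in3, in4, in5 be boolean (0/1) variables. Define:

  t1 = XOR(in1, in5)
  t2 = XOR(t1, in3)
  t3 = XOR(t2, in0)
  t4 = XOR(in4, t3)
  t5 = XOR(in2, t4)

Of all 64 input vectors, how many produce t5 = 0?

32

t5 = XOR(in2, t4) must be 0, so in2 and t4 are equal.
Enumerating the 64 input combinations, 32 give t5 = 0 and 32 give t5 = 1.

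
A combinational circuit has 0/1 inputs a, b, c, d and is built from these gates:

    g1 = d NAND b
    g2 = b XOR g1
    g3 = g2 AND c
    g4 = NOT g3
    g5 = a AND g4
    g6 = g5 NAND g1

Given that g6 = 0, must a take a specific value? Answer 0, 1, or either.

g6 = g5 NAND g1 must be 0, so both g5 = 1 and g1 = 1.
g5 = a AND g4 must be 1, so both a = 1 and g4 = 1.
g1 = d NAND b must be 1, so at least one of d, b is 0.
Every assignment with g6 = 0 has a = 1; there are 4 such assignment(s).
  a=1, b=0, c=0, d=0
  a=1, b=0, c=0, d=1
  a=1, b=1, c=0, d=0
  a=1, b=1, c=1, d=0

1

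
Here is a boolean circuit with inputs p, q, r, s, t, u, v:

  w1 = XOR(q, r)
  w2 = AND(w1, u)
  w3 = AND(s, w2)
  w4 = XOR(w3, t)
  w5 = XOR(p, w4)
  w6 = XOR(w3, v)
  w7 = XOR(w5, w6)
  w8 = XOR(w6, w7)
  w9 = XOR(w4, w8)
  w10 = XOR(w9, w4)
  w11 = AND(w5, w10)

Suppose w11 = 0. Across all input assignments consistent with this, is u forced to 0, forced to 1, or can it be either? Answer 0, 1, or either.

either

Both values of u occur among assignments with w11 = 0:
  u=0: p=0, q=0, r=0, s=0, t=0, u=0, v=0
  u=1: p=0, q=0, r=0, s=0, t=0, u=1, v=0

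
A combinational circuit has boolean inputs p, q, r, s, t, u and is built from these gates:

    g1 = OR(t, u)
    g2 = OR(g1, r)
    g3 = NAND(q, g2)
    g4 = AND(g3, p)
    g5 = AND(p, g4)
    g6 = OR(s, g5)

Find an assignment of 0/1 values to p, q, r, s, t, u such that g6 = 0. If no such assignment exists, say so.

Check with p=1, q=1, r=0, s=0, t=1, u=0:
g1 = OR(t, u) = OR(1, 0) = 1
g2 = OR(g1, r) = OR(1, 0) = 1
g3 = NAND(q, g2) = NAND(1, 1) = 0
g4 = AND(g3, p) = AND(0, 1) = 0
g5 = AND(p, g4) = AND(1, 0) = 0
g6 = OR(s, g5) = OR(0, 0) = 0
So g6 = 0 as required.

p=1, q=1, r=0, s=0, t=1, u=0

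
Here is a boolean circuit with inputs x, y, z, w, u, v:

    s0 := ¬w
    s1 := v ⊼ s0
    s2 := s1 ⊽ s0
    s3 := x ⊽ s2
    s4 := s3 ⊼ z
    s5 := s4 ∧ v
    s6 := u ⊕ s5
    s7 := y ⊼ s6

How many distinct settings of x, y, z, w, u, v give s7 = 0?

16

s7 = y ⊼ s6 must be 0, so both y = 1 and s6 = 1.
s6 = u ⊕ s5 must be 1, so u and s5 differ.
Enumerating the 64 input combinations, 16 give s7 = 0 and 48 give s7 = 1.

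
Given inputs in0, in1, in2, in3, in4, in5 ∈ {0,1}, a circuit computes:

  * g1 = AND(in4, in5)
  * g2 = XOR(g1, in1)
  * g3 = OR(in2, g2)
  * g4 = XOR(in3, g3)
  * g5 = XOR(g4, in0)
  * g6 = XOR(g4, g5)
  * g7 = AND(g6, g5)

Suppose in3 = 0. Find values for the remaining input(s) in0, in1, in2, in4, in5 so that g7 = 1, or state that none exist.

g7 = AND(g6, g5) must be 1, so both g6 = 1 and g5 = 1.
Check with in3 = 0 and in0=1, in1=1, in2=0, in4=1, in5=1:
g1 = AND(in4, in5) = AND(1, 1) = 1
g2 = XOR(g1, in1) = XOR(1, 1) = 0
g3 = OR(in2, g2) = OR(0, 0) = 0
g4 = XOR(in3, g3) = XOR(0, 0) = 0
g5 = XOR(g4, in0) = XOR(0, 1) = 1
g6 = XOR(g4, g5) = XOR(0, 1) = 1
g7 = AND(g6, g5) = AND(1, 1) = 1
So g7 = 1.

in0=1, in1=1, in2=0, in4=1, in5=1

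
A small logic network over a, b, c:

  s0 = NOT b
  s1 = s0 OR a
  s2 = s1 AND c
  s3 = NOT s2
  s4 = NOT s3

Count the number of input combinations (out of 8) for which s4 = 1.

s4 = NOT s3 must be 1, so s3 = 0.
s3 = NOT s2 must be 0, so s2 = 1.
Satisfying assignments:
  a=0, b=0, c=1
  a=1, b=0, c=1
  a=1, b=1, c=1

3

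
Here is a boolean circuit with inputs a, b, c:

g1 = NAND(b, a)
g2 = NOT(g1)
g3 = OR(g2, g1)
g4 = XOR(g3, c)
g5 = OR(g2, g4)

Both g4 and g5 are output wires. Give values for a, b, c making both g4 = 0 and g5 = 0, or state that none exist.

a=1, b=0, c=1

Check with a=1, b=0, c=1:
g1 = NAND(b, a) = NAND(0, 1) = 1
g2 = NOT(g1) = NOT 1 = 0
g3 = OR(g2, g1) = OR(0, 1) = 1
g4 = XOR(g3, c) = XOR(1, 1) = 0
g5 = OR(g2, g4) = OR(0, 0) = 0
So g4 = 0 and g5 = 0.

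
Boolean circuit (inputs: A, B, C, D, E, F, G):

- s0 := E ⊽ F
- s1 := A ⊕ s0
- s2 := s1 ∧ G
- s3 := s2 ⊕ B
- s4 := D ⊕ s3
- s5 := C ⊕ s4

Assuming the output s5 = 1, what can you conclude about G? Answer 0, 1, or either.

either

Both values of G occur among assignments with s5 = 1:
  G=0: A=0, B=0, C=0, D=1, E=0, F=0, G=0
  G=1: A=0, B=0, C=0, D=0, E=0, F=0, G=1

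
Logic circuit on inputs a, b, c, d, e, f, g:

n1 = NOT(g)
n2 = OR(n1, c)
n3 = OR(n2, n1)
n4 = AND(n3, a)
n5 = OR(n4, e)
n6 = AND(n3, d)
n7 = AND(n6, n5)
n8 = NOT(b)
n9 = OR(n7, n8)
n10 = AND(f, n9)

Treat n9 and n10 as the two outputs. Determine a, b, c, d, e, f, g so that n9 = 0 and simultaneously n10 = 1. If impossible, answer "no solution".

no solution exists

Across all 128 input combinations, none give both n9 = 0 and n10 = 1.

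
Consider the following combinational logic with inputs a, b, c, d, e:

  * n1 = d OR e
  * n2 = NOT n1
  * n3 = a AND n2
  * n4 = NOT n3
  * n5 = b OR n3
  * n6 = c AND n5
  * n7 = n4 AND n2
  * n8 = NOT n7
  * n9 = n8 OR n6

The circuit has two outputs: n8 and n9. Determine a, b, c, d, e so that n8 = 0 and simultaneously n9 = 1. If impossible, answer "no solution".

Check with a=0 b=1 c=1 d=0 e=0:
n1 = d OR e = 0 OR 0 = 0
n2 = NOT n1 = NOT 0 = 1
n3 = a AND n2 = 0 AND 1 = 0
n4 = NOT n3 = NOT 0 = 1
n5 = b OR n3 = 1 OR 0 = 1
n6 = c AND n5 = 1 AND 1 = 1
n7 = n4 AND n2 = 1 AND 1 = 1
n8 = NOT n7 = NOT 1 = 0
n9 = n8 OR n6 = 0 OR 1 = 1
So n8 = 0 and n9 = 1.

a=0 b=1 c=1 d=0 e=0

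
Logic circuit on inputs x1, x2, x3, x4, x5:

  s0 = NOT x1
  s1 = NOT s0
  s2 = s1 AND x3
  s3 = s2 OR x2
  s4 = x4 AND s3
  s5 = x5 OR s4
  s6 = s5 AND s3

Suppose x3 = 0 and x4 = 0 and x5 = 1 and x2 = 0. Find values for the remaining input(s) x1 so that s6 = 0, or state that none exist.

s6 = s5 AND s3 must be 0, so at least one of s5, s3 is 0.
Check with x3 = 0 and x4 = 0 and x5 = 1 and x2 = 0 and x1=0:
s0 = NOT x1 = NOT 0 = 1
s1 = NOT s0 = NOT 1 = 0
s2 = s1 AND x3 = 0 AND 0 = 0
s3 = s2 OR x2 = 0 OR 0 = 0
s4 = x4 AND s3 = 0 AND 0 = 0
s5 = x5 OR s4 = 1 OR 0 = 1
s6 = s5 AND s3 = 1 AND 0 = 0
So s6 = 0.

x1=0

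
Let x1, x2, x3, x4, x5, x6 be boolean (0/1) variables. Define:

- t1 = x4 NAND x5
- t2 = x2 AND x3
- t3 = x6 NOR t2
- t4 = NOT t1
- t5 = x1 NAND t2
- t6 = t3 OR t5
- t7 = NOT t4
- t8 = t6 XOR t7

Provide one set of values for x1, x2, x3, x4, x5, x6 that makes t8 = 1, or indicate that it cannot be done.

Check with x1=1, x2=0, x3=1, x4=1, x5=1, x6=0:
t1 = x4 NAND x5 = 1 NAND 1 = 0
t2 = x2 AND x3 = 0 AND 1 = 0
t3 = x6 NOR t2 = 0 NOR 0 = 1
t4 = NOT t1 = NOT 0 = 1
t5 = x1 NAND t2 = 1 NAND 0 = 1
t6 = t3 OR t5 = 1 OR 1 = 1
t7 = NOT t4 = NOT 1 = 0
t8 = t6 XOR t7 = 1 XOR 0 = 1
So t8 = 1 as required.

x1=1, x2=0, x3=1, x4=1, x5=1, x6=0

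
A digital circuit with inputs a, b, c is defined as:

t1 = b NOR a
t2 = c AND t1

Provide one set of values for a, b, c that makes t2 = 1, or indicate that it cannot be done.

a=0 b=0 c=1

Check with a=0 b=0 c=1:
t1 = b NOR a = 0 NOR 0 = 1
t2 = c AND t1 = 1 AND 1 = 1
So t2 = 1 as required.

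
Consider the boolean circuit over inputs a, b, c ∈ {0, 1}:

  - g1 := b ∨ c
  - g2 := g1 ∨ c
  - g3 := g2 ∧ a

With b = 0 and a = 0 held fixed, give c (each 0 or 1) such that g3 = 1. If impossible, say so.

With b = 0 and a = 0 fixed, none of the 2 settings of c give g3 = 1.
For example, with c=0:
g1 = b ∨ c = 0 ∨ 0 = 0
g2 = g1 ∨ c = 0 ∨ 0 = 0
g3 = g2 ∧ a = 0 ∧ 0 = 0
giving g3 = 0 ≠ 1.

no solution exists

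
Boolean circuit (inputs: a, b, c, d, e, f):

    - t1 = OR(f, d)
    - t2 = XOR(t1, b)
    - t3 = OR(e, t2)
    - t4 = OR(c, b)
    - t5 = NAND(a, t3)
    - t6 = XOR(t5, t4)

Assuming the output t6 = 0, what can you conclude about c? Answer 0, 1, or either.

either

Both values of c occur among assignments with t6 = 0:
  c=0: a=0, b=1, c=0, d=0, e=0, f=0
  c=1: a=0, b=0, c=1, d=0, e=0, f=0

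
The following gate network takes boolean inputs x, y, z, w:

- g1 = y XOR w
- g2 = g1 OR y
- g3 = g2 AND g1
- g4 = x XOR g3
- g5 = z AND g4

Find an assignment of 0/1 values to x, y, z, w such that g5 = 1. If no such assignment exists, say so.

x=1, y=0, z=1, w=0

Check with x=1, y=0, z=1, w=0:
g1 = y XOR w = 0 XOR 0 = 0
g2 = g1 OR y = 0 OR 0 = 0
g3 = g2 AND g1 = 0 AND 0 = 0
g4 = x XOR g3 = 1 XOR 0 = 1
g5 = z AND g4 = 1 AND 1 = 1
So g5 = 1 as required.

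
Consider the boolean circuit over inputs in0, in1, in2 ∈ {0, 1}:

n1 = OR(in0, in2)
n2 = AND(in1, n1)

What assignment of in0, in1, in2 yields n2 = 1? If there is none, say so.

n2 = AND(in1, n1) must be 1, so both in1 = 1 and n1 = 1.
n1 = OR(in0, in2) must be 1, so at least one of in0, in2 is 1.
Check with in0=1, in1=1, in2=1:
n1 = OR(in0, in2) = OR(1, 1) = 1
n2 = AND(in1, n1) = AND(1, 1) = 1
So n2 = 1 as required.

in0=1, in1=1, in2=1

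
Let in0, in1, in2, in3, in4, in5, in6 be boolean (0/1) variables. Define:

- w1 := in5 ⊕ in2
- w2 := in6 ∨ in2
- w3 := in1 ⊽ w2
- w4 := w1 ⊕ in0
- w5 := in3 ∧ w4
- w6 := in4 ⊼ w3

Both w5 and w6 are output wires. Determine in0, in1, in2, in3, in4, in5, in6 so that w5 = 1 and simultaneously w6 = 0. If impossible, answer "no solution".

in0=1, in1=0, in2=0, in3=1, in4=1, in5=0, in6=0

Check with in0=1, in1=0, in2=0, in3=1, in4=1, in5=0, in6=0:
w1 = in5 ⊕ in2 = 0 ⊕ 0 = 0
w2 = in6 ∨ in2 = 0 ∨ 0 = 0
w3 = in1 ⊽ w2 = 0 ⊽ 0 = 1
w4 = w1 ⊕ in0 = 0 ⊕ 1 = 1
w5 = in3 ∧ w4 = 1 ∧ 1 = 1
w6 = in4 ⊼ w3 = 1 ⊼ 1 = 0
So w5 = 1 and w6 = 0.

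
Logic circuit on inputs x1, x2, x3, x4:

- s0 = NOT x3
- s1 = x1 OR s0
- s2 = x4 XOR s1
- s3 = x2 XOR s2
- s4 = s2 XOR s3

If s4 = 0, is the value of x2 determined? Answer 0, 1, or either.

0

s4 = s2 XOR s3 must be 0, so s2 and s3 are equal.
Every assignment with s4 = 0 has x2 = 0; there are 8 such assignment(s).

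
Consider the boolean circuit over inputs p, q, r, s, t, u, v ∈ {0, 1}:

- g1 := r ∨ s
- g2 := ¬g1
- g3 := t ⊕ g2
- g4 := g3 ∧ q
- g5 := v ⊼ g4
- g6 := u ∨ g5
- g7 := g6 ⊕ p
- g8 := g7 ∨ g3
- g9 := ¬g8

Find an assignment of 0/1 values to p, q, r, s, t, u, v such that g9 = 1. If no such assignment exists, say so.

g9 = ¬g8 must be 1, so g8 = 0.
g8 = g7 ∨ g3 must be 0, so both g7 = 0 and g3 = 0.
g7 = g6 ⊕ p must be 0, so g6 and p are equal.
Check with p=1, q=0, r=0, s=1, t=0, u=0, v=0:
g1 = r ∨ s = 0 ∨ 1 = 1
g2 = ¬g1 = ¬1 = 0
g3 = t ⊕ g2 = 0 ⊕ 0 = 0
g4 = g3 ∧ q = 0 ∧ 0 = 0
g5 = v ⊼ g4 = 0 ⊼ 0 = 1
g6 = u ∨ g5 = 0 ∨ 1 = 1
g7 = g6 ⊕ p = 1 ⊕ 1 = 0
g8 = g7 ∨ g3 = 0 ∨ 0 = 0
g9 = ¬g8 = ¬0 = 1
So g9 = 1 as required.

p=1, q=0, r=0, s=1, t=0, u=0, v=0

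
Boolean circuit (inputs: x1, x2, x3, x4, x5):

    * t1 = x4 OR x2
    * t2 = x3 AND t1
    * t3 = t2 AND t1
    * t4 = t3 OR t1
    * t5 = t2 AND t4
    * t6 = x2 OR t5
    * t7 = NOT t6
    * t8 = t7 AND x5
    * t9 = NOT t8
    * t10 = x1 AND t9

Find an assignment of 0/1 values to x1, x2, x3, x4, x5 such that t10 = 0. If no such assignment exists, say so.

Check with x1=0 x2=1 x3=0 x4=1 x5=1:
t1 = x4 OR x2 = 1 OR 1 = 1
t2 = x3 AND t1 = 0 AND 1 = 0
t3 = t2 AND t1 = 0 AND 1 = 0
t4 = t3 OR t1 = 0 OR 1 = 1
t5 = t2 AND t4 = 0 AND 1 = 0
t6 = x2 OR t5 = 1 OR 0 = 1
t7 = NOT t6 = NOT 1 = 0
t8 = t7 AND x5 = 0 AND 1 = 0
t9 = NOT t8 = NOT 0 = 1
t10 = x1 AND t9 = 0 AND 1 = 0
So t10 = 0 as required.

x1=0 x2=1 x3=0 x4=1 x5=1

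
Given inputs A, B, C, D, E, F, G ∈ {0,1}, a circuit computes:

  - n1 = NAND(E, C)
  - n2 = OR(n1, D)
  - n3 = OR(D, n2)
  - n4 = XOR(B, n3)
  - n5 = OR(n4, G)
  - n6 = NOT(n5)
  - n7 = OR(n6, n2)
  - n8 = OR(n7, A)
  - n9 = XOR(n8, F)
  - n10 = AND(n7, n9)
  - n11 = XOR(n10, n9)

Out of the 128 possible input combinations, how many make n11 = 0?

122

n11 = XOR(n10, n9) must be 0, so n10 and n9 are equal.
Enumerating the 128 input combinations, 122 give n11 = 0 and 6 give n11 = 1.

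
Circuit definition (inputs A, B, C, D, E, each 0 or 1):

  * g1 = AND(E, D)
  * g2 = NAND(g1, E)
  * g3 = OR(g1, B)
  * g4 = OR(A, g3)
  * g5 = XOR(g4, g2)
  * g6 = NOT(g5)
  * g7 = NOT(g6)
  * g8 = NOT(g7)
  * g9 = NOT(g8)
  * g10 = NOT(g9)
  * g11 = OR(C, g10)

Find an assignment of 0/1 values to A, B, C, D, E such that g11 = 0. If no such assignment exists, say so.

g11 = OR(C, g10) must be 0, so both C = 0 and g10 = 0.
g10 = NOT(g9) must be 0, so g9 = 1.
g9 = NOT(g8) must be 1, so g8 = 0.
Check with A=1 B=1 C=0 D=1 E=1:
g1 = AND(E, D) = AND(1, 1) = 1
g2 = NAND(g1, E) = NAND(1, 1) = 0
g3 = OR(g1, B) = OR(1, 1) = 1
g4 = OR(A, g3) = OR(1, 1) = 1
g5 = XOR(g4, g2) = XOR(1, 0) = 1
g6 = NOT(g5) = NOT 1 = 0
g7 = NOT(g6) = NOT 0 = 1
g8 = NOT(g7) = NOT 1 = 0
g9 = NOT(g8) = NOT 0 = 1
g10 = NOT(g9) = NOT 1 = 0
g11 = OR(C, g10) = OR(0, 0) = 0
So g11 = 0 as required.

A=1 B=1 C=0 D=1 E=1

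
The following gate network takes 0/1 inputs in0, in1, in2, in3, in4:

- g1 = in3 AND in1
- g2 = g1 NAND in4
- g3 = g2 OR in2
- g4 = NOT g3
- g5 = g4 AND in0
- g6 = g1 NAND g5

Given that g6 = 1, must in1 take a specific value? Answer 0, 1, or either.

Both values of in1 occur among assignments with g6 = 1:
  in1=0: in0=0, in1=0, in2=0, in3=0, in4=0
  in1=1: in0=0, in1=1, in2=0, in3=0, in4=0

either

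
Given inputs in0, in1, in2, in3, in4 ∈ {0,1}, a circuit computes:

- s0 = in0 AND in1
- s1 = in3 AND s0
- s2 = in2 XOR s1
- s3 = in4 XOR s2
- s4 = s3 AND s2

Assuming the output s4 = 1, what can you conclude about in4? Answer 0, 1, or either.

s4 = s3 AND s2 must be 1, so both s3 = 1 and s2 = 1.
s3 = in4 XOR s2 must be 1, so in4 and s2 differ.
s2 = in2 XOR s1 must be 1, so in2 and s1 differ.
Every assignment with s4 = 1 has in4 = 0; there are 8 such assignment(s).

0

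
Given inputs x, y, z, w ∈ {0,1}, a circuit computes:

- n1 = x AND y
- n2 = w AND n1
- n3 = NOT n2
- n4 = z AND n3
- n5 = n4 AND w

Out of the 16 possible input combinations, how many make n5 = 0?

13

n5 = n4 AND w must be 0, so at least one of n4, w is 0.
Enumerating the 16 input combinations, 13 give n5 = 0 and 3 give n5 = 1.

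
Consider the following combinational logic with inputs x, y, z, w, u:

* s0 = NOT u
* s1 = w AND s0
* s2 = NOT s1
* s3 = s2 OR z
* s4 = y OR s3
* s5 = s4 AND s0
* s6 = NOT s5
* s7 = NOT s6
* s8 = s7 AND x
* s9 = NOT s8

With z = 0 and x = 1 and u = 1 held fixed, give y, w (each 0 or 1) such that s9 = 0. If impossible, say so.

With z = 0 and x = 1 and u = 1 fixed, none of the 4 settings of y, w give s9 = 0.
For example, with y=0, w=1:
s0 = NOT u = NOT 1 = 0
s1 = w AND s0 = 1 AND 0 = 0
s2 = NOT s1 = NOT 0 = 1
s3 = s2 OR z = 1 OR 0 = 1
s4 = y OR s3 = 0 OR 1 = 1
s5 = s4 AND s0 = 1 AND 0 = 0
s6 = NOT s5 = NOT 0 = 1
s7 = NOT s6 = NOT 1 = 0
s8 = s7 AND x = 0 AND 1 = 0
s9 = NOT s8 = NOT 0 = 1
giving s9 = 1 ≠ 0.

no solution exists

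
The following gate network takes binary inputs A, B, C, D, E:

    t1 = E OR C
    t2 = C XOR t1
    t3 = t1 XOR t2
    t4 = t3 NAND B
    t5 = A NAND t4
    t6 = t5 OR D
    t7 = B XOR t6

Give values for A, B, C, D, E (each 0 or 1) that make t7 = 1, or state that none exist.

A=1, B=0, C=0, D=1, E=1

t7 = B XOR t6 must be 1, so B and t6 differ.
Check with A=1, B=0, C=0, D=1, E=1:
t1 = E OR C = 1 OR 0 = 1
t2 = C XOR t1 = 0 XOR 1 = 1
t3 = t1 XOR t2 = 1 XOR 1 = 0
t4 = t3 NAND B = 0 NAND 0 = 1
t5 = A NAND t4 = 1 NAND 1 = 0
t6 = t5 OR D = 0 OR 1 = 1
t7 = B XOR t6 = 0 XOR 1 = 1
So t7 = 1 as required.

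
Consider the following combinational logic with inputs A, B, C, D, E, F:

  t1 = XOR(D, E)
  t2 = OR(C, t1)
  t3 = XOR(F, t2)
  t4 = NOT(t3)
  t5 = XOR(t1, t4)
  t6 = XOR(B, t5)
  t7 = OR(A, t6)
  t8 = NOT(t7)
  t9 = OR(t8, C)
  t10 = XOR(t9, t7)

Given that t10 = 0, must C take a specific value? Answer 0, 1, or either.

t10 = XOR(t9, t7) must be 0, so t9 and t7 are equal.
Every assignment with t10 = 0 has C = 1; there are 24 such assignment(s).

1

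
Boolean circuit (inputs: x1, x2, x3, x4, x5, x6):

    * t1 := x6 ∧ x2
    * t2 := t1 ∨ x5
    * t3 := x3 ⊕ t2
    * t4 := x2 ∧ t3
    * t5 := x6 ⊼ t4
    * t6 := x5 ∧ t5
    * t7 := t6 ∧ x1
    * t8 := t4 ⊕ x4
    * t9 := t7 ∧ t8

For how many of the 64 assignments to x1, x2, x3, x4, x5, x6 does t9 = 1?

7

t9 = t7 ∧ t8 must be 1, so both t7 = 1 and t8 = 1.
t7 = t6 ∧ x1 must be 1, so both t6 = 1 and x1 = 1.
Enumerating the 64 input combinations, 7 give t9 = 1 and 57 give t9 = 0.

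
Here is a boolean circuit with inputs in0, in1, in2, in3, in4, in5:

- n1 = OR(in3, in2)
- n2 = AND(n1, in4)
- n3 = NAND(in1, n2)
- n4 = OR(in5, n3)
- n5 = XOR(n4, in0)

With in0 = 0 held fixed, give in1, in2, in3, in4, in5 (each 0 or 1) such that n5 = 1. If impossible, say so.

n5 = XOR(n4, in0) must be 1, so n4 and in0 differ.
Check with in0 = 0 and in1=0, in2=1, in3=1, in4=1, in5=0:
n1 = OR(in3, in2) = OR(1, 1) = 1
n2 = AND(n1, in4) = AND(1, 1) = 1
n3 = NAND(in1, n2) = NAND(0, 1) = 1
n4 = OR(in5, n3) = OR(0, 1) = 1
n5 = XOR(n4, in0) = XOR(1, 0) = 1
So n5 = 1.

in1=0 in2=1 in3=1 in4=1 in5=0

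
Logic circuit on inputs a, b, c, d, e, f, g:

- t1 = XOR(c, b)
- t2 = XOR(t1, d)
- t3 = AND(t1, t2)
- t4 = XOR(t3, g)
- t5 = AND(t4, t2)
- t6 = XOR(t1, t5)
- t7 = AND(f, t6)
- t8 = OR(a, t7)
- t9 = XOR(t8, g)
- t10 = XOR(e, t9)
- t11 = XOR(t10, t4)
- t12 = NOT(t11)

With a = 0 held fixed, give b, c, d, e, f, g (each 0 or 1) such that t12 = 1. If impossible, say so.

b=0 c=1 d=1 e=1 f=1 g=0

t12 = NOT(t11) must be 1, so t11 = 0.
t11 = XOR(t10, t4) must be 0, so t10 and t4 are equal.
Check with a = 0 and b=0, c=1, d=1, e=1, f=1, g=0:
t1 = XOR(c, b) = XOR(1, 0) = 1
t2 = XOR(t1, d) = XOR(1, 1) = 0
t3 = AND(t1, t2) = AND(1, 0) = 0
t4 = XOR(t3, g) = XOR(0, 0) = 0
t5 = AND(t4, t2) = AND(0, 0) = 0
t6 = XOR(t1, t5) = XOR(1, 0) = 1
t7 = AND(f, t6) = AND(1, 1) = 1
t8 = OR(a, t7) = OR(0, 1) = 1
t9 = XOR(t8, g) = XOR(1, 0) = 1
t10 = XOR(e, t9) = XOR(1, 1) = 0
t11 = XOR(t10, t4) = XOR(0, 0) = 0
t12 = NOT(t11) = NOT 0 = 1
So t12 = 1.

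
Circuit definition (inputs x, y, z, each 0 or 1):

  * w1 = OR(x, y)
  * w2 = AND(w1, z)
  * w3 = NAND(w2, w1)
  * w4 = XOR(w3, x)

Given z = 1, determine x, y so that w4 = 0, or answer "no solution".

x=0, y=1

w4 = XOR(w3, x) must be 0, so w3 and x are equal.
Check with z = 1 and x=0, y=1:
w1 = OR(x, y) = OR(0, 1) = 1
w2 = AND(w1, z) = AND(1, 1) = 1
w3 = NAND(w2, w1) = NAND(1, 1) = 0
w4 = XOR(w3, x) = XOR(0, 0) = 0
So w4 = 0.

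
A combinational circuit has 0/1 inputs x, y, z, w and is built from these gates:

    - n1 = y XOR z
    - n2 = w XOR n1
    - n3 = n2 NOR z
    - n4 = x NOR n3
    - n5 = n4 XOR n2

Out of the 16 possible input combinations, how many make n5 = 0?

n5 = n4 XOR n2 must be 0, so n4 and n2 are equal.
Enumerating the 16 input combinations, 10 give n5 = 0 and 6 give n5 = 1.

10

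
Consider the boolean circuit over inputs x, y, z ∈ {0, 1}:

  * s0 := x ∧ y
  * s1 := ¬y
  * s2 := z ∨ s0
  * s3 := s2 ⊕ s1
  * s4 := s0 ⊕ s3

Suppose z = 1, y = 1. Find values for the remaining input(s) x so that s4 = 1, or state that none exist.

x=0

Check with z = 1, y = 1 and x=0:
s0 = x ∧ y = 0 ∧ 1 = 0
s1 = ¬y = ¬1 = 0
s2 = z ∨ s0 = 1 ∨ 0 = 1
s3 = s2 ⊕ s1 = 1 ⊕ 0 = 1
s4 = s0 ⊕ s3 = 0 ⊕ 1 = 1
So s4 = 1.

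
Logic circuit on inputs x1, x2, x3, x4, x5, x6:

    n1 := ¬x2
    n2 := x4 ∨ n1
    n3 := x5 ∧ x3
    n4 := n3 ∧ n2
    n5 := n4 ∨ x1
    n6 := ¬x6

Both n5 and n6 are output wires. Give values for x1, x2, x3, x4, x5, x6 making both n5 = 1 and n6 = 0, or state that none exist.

Check with x1=1 x2=1 x3=1 x4=1 x5=0 x6=1:
n1 = ¬x2 = ¬1 = 0
n2 = x4 ∨ n1 = 1 ∨ 0 = 1
n3 = x5 ∧ x3 = 0 ∧ 1 = 0
n4 = n3 ∧ n2 = 0 ∧ 1 = 0
n5 = n4 ∨ x1 = 0 ∨ 1 = 1
n6 = ¬x6 = ¬1 = 0
So n5 = 1 and n6 = 0.

x1=1 x2=1 x3=1 x4=1 x5=0 x6=1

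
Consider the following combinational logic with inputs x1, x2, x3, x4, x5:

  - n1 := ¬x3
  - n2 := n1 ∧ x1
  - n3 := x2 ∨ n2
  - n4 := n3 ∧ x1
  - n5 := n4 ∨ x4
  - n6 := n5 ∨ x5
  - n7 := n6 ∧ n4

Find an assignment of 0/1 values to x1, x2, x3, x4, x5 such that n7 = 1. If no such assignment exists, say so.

n7 = n6 ∧ n4 must be 1, so both n6 = 1 and n4 = 1.
n6 = n5 ∨ x5 must be 1, so at least one of n5, x5 is 1.
n4 = n3 ∧ x1 must be 1, so both n3 = 1 and x1 = 1.
Check with x1=1 x2=0 x3=0 x4=0 x5=0:
n1 = ¬x3 = ¬0 = 1
n2 = n1 ∧ x1 = 1 ∧ 1 = 1
n3 = x2 ∨ n2 = 0 ∨ 1 = 1
n4 = n3 ∧ x1 = 1 ∧ 1 = 1
n5 = n4 ∨ x4 = 1 ∨ 0 = 1
n6 = n5 ∨ x5 = 1 ∨ 0 = 1
n7 = n6 ∧ n4 = 1 ∧ 1 = 1
So n7 = 1 as required.

x1=1 x2=0 x3=0 x4=0 x5=0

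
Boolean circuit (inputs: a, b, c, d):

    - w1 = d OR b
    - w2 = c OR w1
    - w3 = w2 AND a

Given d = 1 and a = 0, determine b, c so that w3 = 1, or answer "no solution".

With d = 1 and a = 0 fixed, none of the 4 settings of b, c give w3 = 1.
For example, with b=1, c=1:
w1 = d OR b = 1 OR 1 = 1
w2 = c OR w1 = 1 OR 1 = 1
w3 = w2 AND a = 1 AND 0 = 0
giving w3 = 0 ≠ 1.

no solution exists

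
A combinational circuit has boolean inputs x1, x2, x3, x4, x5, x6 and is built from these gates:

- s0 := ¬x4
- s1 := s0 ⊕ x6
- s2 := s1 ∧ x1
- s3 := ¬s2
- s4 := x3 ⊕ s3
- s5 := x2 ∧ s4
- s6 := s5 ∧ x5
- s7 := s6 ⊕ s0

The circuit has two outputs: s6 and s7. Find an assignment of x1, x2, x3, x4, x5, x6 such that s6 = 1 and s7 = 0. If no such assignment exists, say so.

Check with x1=1, x2=1, x3=1, x4=0, x5=1, x6=0:
s0 = ¬x4 = ¬0 = 1
s1 = s0 ⊕ x6 = 1 ⊕ 0 = 1
s2 = s1 ∧ x1 = 1 ∧ 1 = 1
s3 = ¬s2 = ¬1 = 0
s4 = x3 ⊕ s3 = 1 ⊕ 0 = 1
s5 = x2 ∧ s4 = 1 ∧ 1 = 1
s6 = s5 ∧ x5 = 1 ∧ 1 = 1
s7 = s6 ⊕ s0 = 1 ⊕ 1 = 0
So s6 = 1 and s7 = 0.

x1=1, x2=1, x3=1, x4=0, x5=1, x6=0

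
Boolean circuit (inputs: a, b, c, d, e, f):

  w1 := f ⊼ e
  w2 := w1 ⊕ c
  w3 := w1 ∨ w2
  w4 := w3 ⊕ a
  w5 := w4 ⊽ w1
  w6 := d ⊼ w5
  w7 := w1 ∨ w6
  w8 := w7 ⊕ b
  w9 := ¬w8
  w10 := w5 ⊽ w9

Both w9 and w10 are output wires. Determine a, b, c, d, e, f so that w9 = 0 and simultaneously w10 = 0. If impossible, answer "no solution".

a=0, b=1, c=0, d=1, e=1, f=1

Check with a=0, b=1, c=0, d=1, e=1, f=1:
w1 = f ⊼ e = 1 ⊼ 1 = 0
w2 = w1 ⊕ c = 0 ⊕ 0 = 0
w3 = w1 ∨ w2 = 0 ∨ 0 = 0
w4 = w3 ⊕ a = 0 ⊕ 0 = 0
w5 = w4 ⊽ w1 = 0 ⊽ 0 = 1
w6 = d ⊼ w5 = 1 ⊼ 1 = 0
w7 = w1 ∨ w6 = 0 ∨ 0 = 0
w8 = w7 ⊕ b = 0 ⊕ 1 = 1
w9 = ¬w8 = ¬1 = 0
w10 = w5 ⊽ w9 = 1 ⊽ 0 = 0
So w9 = 0 and w10 = 0.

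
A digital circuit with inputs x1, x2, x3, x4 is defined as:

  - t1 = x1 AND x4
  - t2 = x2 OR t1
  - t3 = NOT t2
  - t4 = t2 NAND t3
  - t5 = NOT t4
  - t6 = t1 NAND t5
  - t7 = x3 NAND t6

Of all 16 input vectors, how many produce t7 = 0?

t7 = x3 NAND t6 must be 0, so both x3 = 1 and t6 = 1.
t6 = t1 NAND t5 must be 1, so at least one of t1, t5 is 0.
Enumerating the 16 input combinations, 8 give t7 = 0 and 8 give t7 = 1.

8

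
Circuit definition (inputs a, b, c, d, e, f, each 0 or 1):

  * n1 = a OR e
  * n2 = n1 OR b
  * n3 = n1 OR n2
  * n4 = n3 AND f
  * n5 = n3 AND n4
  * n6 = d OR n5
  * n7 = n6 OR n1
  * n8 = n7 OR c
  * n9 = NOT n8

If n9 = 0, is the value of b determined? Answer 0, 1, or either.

Both values of b occur among assignments with n9 = 0:
  b=0: a=0, b=0, c=0, d=0, e=1, f=0
  b=1: a=0, b=1, c=0, d=0, e=0, f=1

either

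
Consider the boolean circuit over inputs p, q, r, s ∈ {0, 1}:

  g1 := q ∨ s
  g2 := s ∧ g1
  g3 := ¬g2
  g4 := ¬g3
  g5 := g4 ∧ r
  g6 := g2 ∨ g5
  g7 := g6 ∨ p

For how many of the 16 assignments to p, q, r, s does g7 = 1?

g7 = g6 ∨ p must be 1, so at least one of g6, p is 1.
Enumerating the 16 input combinations, 12 give g7 = 1 and 4 give g7 = 0.

12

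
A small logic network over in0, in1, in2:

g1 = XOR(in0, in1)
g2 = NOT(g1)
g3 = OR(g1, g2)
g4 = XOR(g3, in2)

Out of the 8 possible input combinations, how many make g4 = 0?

g4 = XOR(g3, in2) must be 0, so g3 and in2 are equal.
Satisfying assignments:
  in0=0, in1=0, in2=1
  in0=0, in1=1, in2=1
  in0=1, in1=0, in2=1
  in0=1, in1=1, in2=1

4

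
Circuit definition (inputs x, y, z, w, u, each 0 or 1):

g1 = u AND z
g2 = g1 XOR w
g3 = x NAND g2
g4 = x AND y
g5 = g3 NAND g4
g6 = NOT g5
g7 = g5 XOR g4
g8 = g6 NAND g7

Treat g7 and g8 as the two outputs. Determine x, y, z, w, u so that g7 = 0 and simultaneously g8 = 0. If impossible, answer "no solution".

no solution exists

Across all 32 input combinations, none give both g7 = 0 and g8 = 0.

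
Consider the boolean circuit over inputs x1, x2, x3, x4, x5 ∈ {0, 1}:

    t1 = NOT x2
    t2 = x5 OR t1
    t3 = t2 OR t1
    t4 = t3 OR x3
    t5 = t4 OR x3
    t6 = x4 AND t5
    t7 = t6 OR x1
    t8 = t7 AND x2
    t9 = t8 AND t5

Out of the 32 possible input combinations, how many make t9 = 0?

t9 = t8 AND t5 must be 0, so at least one of t8, t5 is 0.
Enumerating the 32 input combinations, 23 give t9 = 0 and 9 give t9 = 1.

23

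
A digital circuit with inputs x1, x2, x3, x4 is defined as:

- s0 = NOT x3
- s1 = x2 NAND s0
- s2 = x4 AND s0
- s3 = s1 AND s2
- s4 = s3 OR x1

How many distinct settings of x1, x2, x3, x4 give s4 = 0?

s4 = s3 OR x1 must be 0, so both s3 = 0 and x1 = 0.
Enumerating the 16 input combinations, 7 give s4 = 0 and 9 give s4 = 1.

7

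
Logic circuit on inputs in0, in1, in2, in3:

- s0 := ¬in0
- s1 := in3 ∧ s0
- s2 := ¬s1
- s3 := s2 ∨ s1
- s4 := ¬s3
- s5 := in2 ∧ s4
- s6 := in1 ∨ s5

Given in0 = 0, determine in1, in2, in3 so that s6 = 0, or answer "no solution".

Check with in0 = 0 and in1=0, in2=1, in3=1:
s0 = ¬in0 = ¬0 = 1
s1 = in3 ∧ s0 = 1 ∧ 1 = 1
s2 = ¬s1 = ¬1 = 0
s3 = s2 ∨ s1 = 0 ∨ 1 = 1
s4 = ¬s3 = ¬1 = 0
s5 = in2 ∧ s4 = 1 ∧ 0 = 0
s6 = in1 ∨ s5 = 0 ∨ 0 = 0
So s6 = 0.

in1=0, in2=1, in3=1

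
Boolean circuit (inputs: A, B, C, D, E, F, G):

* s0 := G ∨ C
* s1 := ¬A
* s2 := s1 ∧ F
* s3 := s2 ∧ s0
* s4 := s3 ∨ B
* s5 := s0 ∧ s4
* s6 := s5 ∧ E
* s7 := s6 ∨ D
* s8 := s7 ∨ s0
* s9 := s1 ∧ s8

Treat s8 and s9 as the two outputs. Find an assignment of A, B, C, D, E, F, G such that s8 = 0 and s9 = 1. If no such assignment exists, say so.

no solution exists

Across all 128 input combinations, none give both s8 = 0 and s9 = 1.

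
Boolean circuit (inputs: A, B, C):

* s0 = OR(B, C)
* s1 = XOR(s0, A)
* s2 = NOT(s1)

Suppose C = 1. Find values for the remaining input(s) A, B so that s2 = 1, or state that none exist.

A=1, B=1

Check with C = 1 and A=1, B=1:
s0 = OR(B, C) = OR(1, 1) = 1
s1 = XOR(s0, A) = XOR(1, 1) = 0
s2 = NOT(s1) = NOT 0 = 1
So s2 = 1.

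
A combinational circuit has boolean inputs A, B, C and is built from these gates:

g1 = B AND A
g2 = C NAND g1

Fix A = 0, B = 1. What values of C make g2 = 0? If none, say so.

With A = 0, B = 1 fixed, none of the 2 settings of C give g2 = 0.
For example, with C=0:
g1 = B AND A = 1 AND 0 = 0
g2 = C NAND g1 = 0 NAND 0 = 1
giving g2 = 1 ≠ 0.

no solution exists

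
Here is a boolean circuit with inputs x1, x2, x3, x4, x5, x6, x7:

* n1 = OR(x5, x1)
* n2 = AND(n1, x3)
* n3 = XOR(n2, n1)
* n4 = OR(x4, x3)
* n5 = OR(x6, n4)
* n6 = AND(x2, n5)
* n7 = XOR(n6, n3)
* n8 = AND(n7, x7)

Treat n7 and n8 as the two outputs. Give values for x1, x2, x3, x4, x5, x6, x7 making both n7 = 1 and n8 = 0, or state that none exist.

Check with x1=0, x2=1, x3=1, x4=1, x5=1, x6=0, x7=0:
n1 = OR(x5, x1) = OR(1, 0) = 1
n2 = AND(n1, x3) = AND(1, 1) = 1
n3 = XOR(n2, n1) = XOR(1, 1) = 0
n4 = OR(x4, x3) = OR(1, 1) = 1
n5 = OR(x6, n4) = OR(0, 1) = 1
n6 = AND(x2, n5) = AND(1, 1) = 1
n7 = XOR(n6, n3) = XOR(1, 0) = 1
n8 = AND(n7, x7) = AND(1, 0) = 0
So n7 = 1 and n8 = 0.

x1=0, x2=1, x3=1, x4=1, x5=1, x6=0, x7=0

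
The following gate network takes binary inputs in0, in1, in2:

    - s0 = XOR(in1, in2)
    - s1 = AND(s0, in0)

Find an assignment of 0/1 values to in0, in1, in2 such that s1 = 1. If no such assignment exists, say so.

s1 = AND(s0, in0) must be 1, so both s0 = 1 and in0 = 1.
s0 = XOR(in1, in2) must be 1, so in1 and in2 differ.
Check with in0=1 in1=0 in2=1:
s0 = XOR(in1, in2) = XOR(0, 1) = 1
s1 = AND(s0, in0) = AND(1, 1) = 1
So s1 = 1 as required.

in0=1 in1=0 in2=1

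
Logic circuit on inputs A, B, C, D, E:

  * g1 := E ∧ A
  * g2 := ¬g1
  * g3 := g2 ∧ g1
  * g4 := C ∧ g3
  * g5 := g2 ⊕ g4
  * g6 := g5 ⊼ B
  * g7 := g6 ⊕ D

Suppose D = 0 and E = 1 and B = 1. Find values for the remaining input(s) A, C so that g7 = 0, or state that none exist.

A=0 C=1

Check with D = 0 and E = 1 and B = 1 and A=0, C=1:
g1 = E ∧ A = 1 ∧ 0 = 0
g2 = ¬g1 = ¬0 = 1
g3 = g2 ∧ g1 = 1 ∧ 0 = 0
g4 = C ∧ g3 = 1 ∧ 0 = 0
g5 = g2 ⊕ g4 = 1 ⊕ 0 = 1
g6 = g5 ⊼ B = 1 ⊼ 1 = 0
g7 = g6 ⊕ D = 0 ⊕ 0 = 0
So g7 = 0.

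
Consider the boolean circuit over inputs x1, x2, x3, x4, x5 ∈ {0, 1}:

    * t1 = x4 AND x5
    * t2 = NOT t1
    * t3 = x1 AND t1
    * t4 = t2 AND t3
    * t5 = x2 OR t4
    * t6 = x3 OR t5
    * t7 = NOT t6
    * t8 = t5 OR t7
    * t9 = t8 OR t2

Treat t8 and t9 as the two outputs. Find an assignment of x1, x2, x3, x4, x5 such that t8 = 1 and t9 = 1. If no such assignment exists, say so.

Check with x1=0, x2=1, x3=0, x4=1, x5=1:
t1 = x4 AND x5 = 1 AND 1 = 1
t2 = NOT t1 = NOT 1 = 0
t3 = x1 AND t1 = 0 AND 1 = 0
t4 = t2 AND t3 = 0 AND 0 = 0
t5 = x2 OR t4 = 1 OR 0 = 1
t6 = x3 OR t5 = 0 OR 1 = 1
t7 = NOT t6 = NOT 1 = 0
t8 = t5 OR t7 = 1 OR 0 = 1
t9 = t8 OR t2 = 1 OR 0 = 1
So t8 = 1 and t9 = 1.

x1=0, x2=1, x3=0, x4=1, x5=1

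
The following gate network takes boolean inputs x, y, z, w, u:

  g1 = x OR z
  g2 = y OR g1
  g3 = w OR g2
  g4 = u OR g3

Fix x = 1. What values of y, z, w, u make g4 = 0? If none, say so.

With x = 1 fixed, none of the 16 settings of y, z, w, u give g4 = 0.
For example, with y=0, z=1, w=1, u=0:
g1 = x OR z = 1 OR 1 = 1
g2 = y OR g1 = 0 OR 1 = 1
g3 = w OR g2 = 1 OR 1 = 1
g4 = u OR g3 = 0 OR 1 = 1
giving g4 = 1 ≠ 0.

no solution exists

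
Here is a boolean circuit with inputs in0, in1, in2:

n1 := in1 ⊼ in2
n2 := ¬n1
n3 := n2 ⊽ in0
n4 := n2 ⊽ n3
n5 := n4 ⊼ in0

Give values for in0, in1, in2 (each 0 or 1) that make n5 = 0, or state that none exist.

n5 = n4 ⊼ in0 must be 0, so both n4 = 1 and in0 = 1.
n4 = n2 ⊽ n3 must be 1, so both n2 = 0 and n3 = 0.
n2 = ¬n1 must be 0, so n1 = 1.
Check with in0=1, in1=0, in2=0:
n1 = in1 ⊼ in2 = 0 ⊼ 0 = 1
n2 = ¬n1 = ¬1 = 0
n3 = n2 ⊽ in0 = 0 ⊽ 1 = 0
n4 = n2 ⊽ n3 = 0 ⊽ 0 = 1
n5 = n4 ⊼ in0 = 1 ⊼ 1 = 0
So n5 = 0 as required.

in0=1, in1=0, in2=0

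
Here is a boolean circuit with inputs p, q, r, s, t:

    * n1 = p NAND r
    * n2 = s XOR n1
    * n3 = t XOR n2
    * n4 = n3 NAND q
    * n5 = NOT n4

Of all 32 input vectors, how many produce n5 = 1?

8

n5 = NOT n4 must be 1, so n4 = 0.
n4 = n3 NAND q must be 0, so both n3 = 1 and q = 1.
n3 = t XOR n2 must be 1, so t and n2 differ.
Enumerating the 32 input combinations, 8 give n5 = 1 and 24 give n5 = 0.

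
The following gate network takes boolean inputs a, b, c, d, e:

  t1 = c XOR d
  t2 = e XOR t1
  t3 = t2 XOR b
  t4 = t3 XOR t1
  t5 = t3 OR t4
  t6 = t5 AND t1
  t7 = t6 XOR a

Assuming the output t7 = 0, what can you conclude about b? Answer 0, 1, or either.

Both values of b occur among assignments with t7 = 0:
  b=0: a=0, b=0, c=0, d=0, e=0
  b=1: a=0, b=1, c=0, d=0, e=0

either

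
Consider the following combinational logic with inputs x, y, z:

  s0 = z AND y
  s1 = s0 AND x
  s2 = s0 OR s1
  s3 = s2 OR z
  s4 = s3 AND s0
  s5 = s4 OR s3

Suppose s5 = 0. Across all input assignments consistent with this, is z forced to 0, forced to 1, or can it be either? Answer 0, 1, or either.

0

s5 = s4 OR s3 must be 0, so both s4 = 0 and s3 = 0.
s4 = s3 AND s0 must be 0, so at least one of s3, s0 is 0.
s3 = s2 OR z must be 0, so both s2 = 0 and z = 0.
Every assignment with s5 = 0 has z = 0; there are 4 such assignment(s).
  x=0, y=0, z=0
  x=0, y=1, z=0
  x=1, y=0, z=0
  x=1, y=1, z=0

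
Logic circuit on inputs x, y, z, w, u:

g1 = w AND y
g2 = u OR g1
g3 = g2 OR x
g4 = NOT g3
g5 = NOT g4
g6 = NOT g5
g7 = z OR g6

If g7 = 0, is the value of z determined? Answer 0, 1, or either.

0

g7 = z OR g6 must be 0, so both z = 0 and g6 = 0.
g6 = NOT g5 must be 0, so g5 = 1.
g5 = NOT g4 must be 1, so g4 = 0.
Every assignment with g7 = 0 has z = 0; there are 13 such assignment(s).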